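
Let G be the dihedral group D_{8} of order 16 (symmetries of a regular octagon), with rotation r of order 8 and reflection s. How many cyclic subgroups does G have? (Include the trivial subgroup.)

12

Each element a generates a cyclic subgroup ⟨a⟩; distinct elements may generate the same one (a cyclic group of order d has φ(d) generators).
Cyclic subgroups by order — order 1: 1; order 2: 9; order 4: 1; order 8: 1.
Total: 12.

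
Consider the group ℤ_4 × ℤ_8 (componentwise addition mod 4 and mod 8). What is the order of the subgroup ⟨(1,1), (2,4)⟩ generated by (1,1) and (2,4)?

16

|⟨(1,1)⟩| = 8 and |⟨(2,4)⟩| = 2, so |H| is a multiple of lcm(8, 2) = 8 and divides |G| = 32.
Closing under the operation: H = {(0,0), (0,2), (0,4), (0,6), (1,1), (1,3), (1,5), (1,7), (2,0), (2,2), (2,4), (2,6), (3,1), (3,3), (3,5), (3,7)}, so |H| = 16.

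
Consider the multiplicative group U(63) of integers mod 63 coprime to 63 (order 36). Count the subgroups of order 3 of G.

|G| = 36 and 3 | 36, so subgroups of order 3 are possible by Lagrange.
The subgroups of order 3 are: {1, 4, 16}; {1, 22, 43}; {1, 25, 58}; {1, 37, 46}.
So G has 4 subgroups of order 3.

4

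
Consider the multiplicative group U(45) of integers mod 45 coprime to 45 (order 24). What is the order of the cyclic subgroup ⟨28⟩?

Compute successive powers of 28 mod 45: 28, 19, 37, 1; 28^4 ≡ 1 (mod 45).
So |⟨28⟩| = 4.

4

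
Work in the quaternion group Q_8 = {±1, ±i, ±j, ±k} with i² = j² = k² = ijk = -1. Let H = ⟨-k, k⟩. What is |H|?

|⟨-k⟩| = 4 and |⟨k⟩| = 4, so |H| is a multiple of lcm(4, 4) = 4 and divides |G| = 8.
Closing under the operation: H = {1, -1, k, -k}, so |H| = 4.

4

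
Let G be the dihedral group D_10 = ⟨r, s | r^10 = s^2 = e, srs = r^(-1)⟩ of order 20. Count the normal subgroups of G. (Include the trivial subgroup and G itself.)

7

G has 22 subgroups. Checking conjugation-invariance by order — order 1: 1/1 normal; order 2: 1/11 normal; order 4: 0/5 normal; order 5: 1/1 normal; order 10: 3/3 normal; order 20: 1/1 normal.
Total normal subgroups: 7.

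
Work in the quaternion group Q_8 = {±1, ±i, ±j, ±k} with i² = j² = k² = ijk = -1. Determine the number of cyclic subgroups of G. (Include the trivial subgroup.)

Group the elements of G by the cyclic subgroup they generate; each cyclic subgroup of order d accounts for φ(d) elements.
Cyclic subgroups by order — order 1: 1; order 2: 1; order 4: 3.
Total: 5.

5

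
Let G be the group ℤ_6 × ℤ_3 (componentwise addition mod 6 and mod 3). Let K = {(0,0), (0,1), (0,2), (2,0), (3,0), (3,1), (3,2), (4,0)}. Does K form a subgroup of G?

No

|K| = 8 does not divide |G| = 18, so by Lagrange K is not a subgroup.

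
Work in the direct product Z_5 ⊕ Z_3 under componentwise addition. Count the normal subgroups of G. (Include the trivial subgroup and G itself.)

4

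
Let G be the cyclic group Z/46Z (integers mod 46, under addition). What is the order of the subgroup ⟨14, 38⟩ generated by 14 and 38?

23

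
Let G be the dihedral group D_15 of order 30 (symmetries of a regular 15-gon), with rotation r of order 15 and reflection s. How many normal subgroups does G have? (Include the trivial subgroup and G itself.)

5

G has 28 subgroups. Checking conjugation-invariance by order — order 1: 1/1 normal; order 2: 0/15 normal; order 3: 1/1 normal; order 5: 1/1 normal; order 6: 0/5 normal; order 10: 0/3 normal; order 15: 1/1 normal; order 30: 1/1 normal.
Total normal subgroups: 5.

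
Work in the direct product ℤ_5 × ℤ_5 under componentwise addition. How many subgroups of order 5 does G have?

|G| = 25 and 5 | 25, so subgroups of order 5 are possible by Lagrange.
The subgroups of order 5 are: {(0,0), (0,1), (0,2), (0,3), (0,4)}; {(0,0), (1,0), (2,0), (3,0), (4,0)}; {(0,0), (1,1), (2,2), (3,3), (4,4)}; {(0,0), (1,2), (2,4), (3,1), (4,3)}; … (6 in all).
So G has 6 subgroups of order 5.

6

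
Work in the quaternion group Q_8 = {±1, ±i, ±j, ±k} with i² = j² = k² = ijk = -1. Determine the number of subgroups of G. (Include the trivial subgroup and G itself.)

|G| = 8, so by Lagrange every subgroup order divides 8. Divisors: 1, 2, 4, 8.
Subgroups by order — order 1: 1; order 2: 1; order 4: 3; order 8: 1.
Total: 1 + 1 + 3 + 1 = 6.

6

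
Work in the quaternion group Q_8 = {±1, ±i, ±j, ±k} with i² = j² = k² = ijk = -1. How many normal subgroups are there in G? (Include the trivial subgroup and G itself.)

G has 6 subgroups. Checking conjugation-invariance by order — order 1: 1/1 normal; order 2: 1/1 normal; order 4: 3/3 normal; order 8: 1/1 normal.
Total normal subgroups: 6.

6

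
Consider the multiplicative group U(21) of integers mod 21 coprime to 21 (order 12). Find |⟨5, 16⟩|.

6

|⟨5⟩| = 6 and |⟨16⟩| = 3, so |H| is a multiple of lcm(6, 3) = 6 and divides |G| = 12.
Closing under the operation: H = {1, 4, 5, 16, 17, 20}, so |H| = 6.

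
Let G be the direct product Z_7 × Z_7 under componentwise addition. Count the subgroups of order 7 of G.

|G| = 49 and 7 | 49, so subgroups of order 7 are possible by Lagrange.
The subgroups of order 7 are: {(0,0), (0,1), (0,2), (0,3), (0,4), (0,5), (0,6)}; {(0,0), (1,0), (2,0), (3,0), (4,0), (5,0), (6,0)}; {(0,0), (1,1), (2,2), (3,3), (4,4), (5,5), (6,6)}; {(0,0), (1,2), (2,4), (3,6), (4,1), (5,3), (6,5)}; … (8 in all).
So G has 8 subgroups of order 7.

8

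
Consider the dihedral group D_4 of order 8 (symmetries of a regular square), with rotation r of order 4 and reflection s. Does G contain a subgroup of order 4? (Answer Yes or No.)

4 | 8. A subgroup of order 4 is {e, r, r^2, r^3}.

Yes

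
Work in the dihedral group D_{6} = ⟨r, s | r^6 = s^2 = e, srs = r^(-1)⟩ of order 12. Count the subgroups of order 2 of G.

7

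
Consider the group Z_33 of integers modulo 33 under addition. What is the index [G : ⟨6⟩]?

|⟨6⟩| = 11 and |G| = 33.
By Lagrange, [G : H] = |G|/|H| = 33/11 = 3.

3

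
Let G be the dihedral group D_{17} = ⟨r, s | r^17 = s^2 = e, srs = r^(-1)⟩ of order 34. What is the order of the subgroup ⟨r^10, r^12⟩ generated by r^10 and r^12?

17

|⟨r^10⟩| = 17 and |⟨r^12⟩| = 17, so |H| is a multiple of lcm(17, 17) = 17 and divides |G| = 34.
Closing under the operation: H = {e, r, r^2, r^3, r^4, r^5, r^6, r^7, r^8, r^9, r^10, r^11, r^12, r^13, r^14, r^15, r^16}, so |H| = 17.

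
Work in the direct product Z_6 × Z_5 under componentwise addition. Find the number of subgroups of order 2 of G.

1

|G| = 30 and 2 | 30, so subgroups of order 2 are possible by Lagrange.
The subgroups of order 2 are: {(0,0), (3,0)}.
So G has 1 subgroup of order 2.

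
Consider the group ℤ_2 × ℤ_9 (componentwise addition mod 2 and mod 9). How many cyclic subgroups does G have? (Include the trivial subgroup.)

6

Each element a generates a cyclic subgroup ⟨a⟩; distinct elements may generate the same one (a cyclic group of order d has φ(d) generators).
Cyclic subgroups by order — order 1: 1; order 2: 1; order 3: 1; order 6: 1; order 9: 1; order 18: 1.
Total: 6.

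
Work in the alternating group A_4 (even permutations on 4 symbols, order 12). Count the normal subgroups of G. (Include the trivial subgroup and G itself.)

3

G has 10 subgroups. Checking conjugation-invariance by order — order 1: 1/1 normal; order 2: 0/3 normal; order 3: 0/4 normal; order 4: 1/1 normal; order 12: 1/1 normal.
Total normal subgroups: 3.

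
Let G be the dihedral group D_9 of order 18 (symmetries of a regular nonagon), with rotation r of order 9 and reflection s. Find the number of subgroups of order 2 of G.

|G| = 18 and 2 | 18, so subgroups of order 2 are possible by Lagrange.
The subgroups of order 2 are: {e, r^2s}; {e, r^3s}; {e, r^4s}; {e, r^5s}; … (9 in all).
So G has 9 subgroups of order 2.

9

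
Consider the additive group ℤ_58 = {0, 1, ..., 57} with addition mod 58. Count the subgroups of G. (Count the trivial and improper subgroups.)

A cyclic group of order 58 has exactly one subgroup for each divisor of 58.
Divisors of 58: 1, 2, 29, 58.
So ℤ_58 has 4 subgroups.

4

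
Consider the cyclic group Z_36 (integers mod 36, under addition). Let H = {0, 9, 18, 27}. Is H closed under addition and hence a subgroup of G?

Yes

|H| = 4 divides |G| = 36, consistent with Lagrange.
H contains the identity, every element's inverse is in H, and H is closed under +: it is a subgroup.
In fact H = ⟨9⟩.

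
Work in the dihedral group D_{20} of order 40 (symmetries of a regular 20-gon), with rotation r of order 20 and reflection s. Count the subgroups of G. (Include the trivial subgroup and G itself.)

48

|G| = 40, so by Lagrange every subgroup order divides 40. Divisors: 1, 2, 4, 5, 8, 10, 20, 40.
Subgroups by order — order 1: 1; order 2: 21; order 4: 11; order 5: 1; order 8: 5; order 10: 5; order 20: 3; order 40: 1.
Total: 1 + 21 + 11 + 1 + 5 + 5 + 3 + 1 = 48.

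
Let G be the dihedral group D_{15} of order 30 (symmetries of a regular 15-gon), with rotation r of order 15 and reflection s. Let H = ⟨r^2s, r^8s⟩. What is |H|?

10

|⟨r^2s⟩| = 2 and |⟨r^8s⟩| = 2, so |H| is a multiple of lcm(2, 2) = 2 and divides |G| = 30.
Closing under the operation: H = {e, r^3, r^6, r^9, r^12, r^2s, r^5s, r^8s, r^11s, r^14s}, so |H| = 10.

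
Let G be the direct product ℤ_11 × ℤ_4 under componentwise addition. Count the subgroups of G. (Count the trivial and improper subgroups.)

6

|G| = 44, so by Lagrange every subgroup order divides 44. Divisors: 1, 2, 4, 11, 22, 44.
Subgroups by order — order 1: 1; order 2: 1; order 4: 1; order 11: 1; order 22: 1; order 44: 1.
Total: 1 + 1 + 1 + 1 + 1 + 1 = 6.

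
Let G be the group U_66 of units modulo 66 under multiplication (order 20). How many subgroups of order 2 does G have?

3

|G| = 20 and 2 | 20, so subgroups of order 2 are possible by Lagrange.
The subgroups of order 2 are: {1, 23}; {1, 43}; {1, 65}.
So G has 3 subgroups of order 2.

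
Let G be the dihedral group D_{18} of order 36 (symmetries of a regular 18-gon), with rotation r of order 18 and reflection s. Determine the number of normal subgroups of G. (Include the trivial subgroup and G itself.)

9

G has 45 subgroups. Checking conjugation-invariance by order — order 1: 1/1 normal; order 2: 1/19 normal; order 3: 1/1 normal; order 4: 0/9 normal; order 6: 1/7 normal; order 9: 1/1 normal; order 12: 0/3 normal; order 18: 3/3 normal; order 36: 1/1 normal.
Total normal subgroups: 9.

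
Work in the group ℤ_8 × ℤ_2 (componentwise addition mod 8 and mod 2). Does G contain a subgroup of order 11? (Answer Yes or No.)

11 does not divide |G| = 16, so by Lagrange no subgroup of order 11 exists.

No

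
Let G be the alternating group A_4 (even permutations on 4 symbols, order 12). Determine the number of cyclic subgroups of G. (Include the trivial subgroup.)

8

Group the elements of G by the cyclic subgroup they generate; each cyclic subgroup of order d accounts for φ(d) elements.
Cyclic subgroups by order — order 1: 1; order 2: 3; order 3: 4.
Total: 8.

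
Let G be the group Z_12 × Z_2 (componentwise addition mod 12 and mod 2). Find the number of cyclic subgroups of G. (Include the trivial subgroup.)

12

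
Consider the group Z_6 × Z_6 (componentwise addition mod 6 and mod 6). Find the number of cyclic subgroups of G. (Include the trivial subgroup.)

20

Group the elements of G by the cyclic subgroup they generate; each cyclic subgroup of order d accounts for φ(d) elements.
Cyclic subgroups by order — order 1: 1; order 2: 3; order 3: 4; order 6: 12.
Total: 20.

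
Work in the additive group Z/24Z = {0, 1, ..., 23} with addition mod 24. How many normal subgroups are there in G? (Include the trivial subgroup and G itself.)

8

G is abelian, so every subgroup is normal.
G has 8 subgroups in total, hence 8 normal subgroups.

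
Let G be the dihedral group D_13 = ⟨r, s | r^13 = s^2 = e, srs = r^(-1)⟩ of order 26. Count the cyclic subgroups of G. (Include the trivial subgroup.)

15

Group the elements of G by the cyclic subgroup they generate; each cyclic subgroup of order d accounts for φ(d) elements.
Cyclic subgroups by order — order 1: 1; order 2: 13; order 13: 1.
Total: 15.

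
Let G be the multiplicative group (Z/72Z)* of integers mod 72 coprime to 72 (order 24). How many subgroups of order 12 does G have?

7

|G| = 24 and 12 | 24, so subgroups of order 12 are possible by Lagrange.
The subgroups of order 12 are: {1, 11, 13, 23, 25, 35, 37, 47, 49, 59, 61, 71}; {1, 11, 17, 19, 25, 35, 41, 43, 49, 59, 65, 67}; {1, 5, 7, 11, 25, 29, 31, 35, 49, 53, 55, 59}; {1, 5, 13, 17, 25, 29, 37, 41, 49, 53, 61, 65}; … (7 in all).
So G has 7 subgroups of order 12.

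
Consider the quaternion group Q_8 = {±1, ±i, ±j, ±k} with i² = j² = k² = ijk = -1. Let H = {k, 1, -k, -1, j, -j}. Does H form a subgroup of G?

No

|H| = 6 does not divide |G| = 8, so by Lagrange H is not a subgroup.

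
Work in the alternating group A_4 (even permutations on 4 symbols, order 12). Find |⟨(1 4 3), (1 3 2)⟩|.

12

|⟨(1 4 3)⟩| = 3 and |⟨(1 3 2)⟩| = 3, so |H| is a multiple of lcm(3, 3) = 3 and divides |G| = 12.
Closing {(1 4 3), (1 3 2)} under the group operation gives all of G, so |H| = 12.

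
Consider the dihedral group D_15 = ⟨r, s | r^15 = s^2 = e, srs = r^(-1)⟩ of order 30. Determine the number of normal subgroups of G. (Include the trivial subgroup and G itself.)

G has 28 subgroups. Checking conjugation-invariance by order — order 1: 1/1 normal; order 2: 0/15 normal; order 3: 1/1 normal; order 5: 1/1 normal; order 6: 0/5 normal; order 10: 0/3 normal; order 15: 1/1 normal; order 30: 1/1 normal.
Total normal subgroups: 5.

5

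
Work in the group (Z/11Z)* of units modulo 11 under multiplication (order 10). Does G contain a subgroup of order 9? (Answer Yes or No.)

No

9 does not divide |G| = 10, so by Lagrange no subgroup of order 9 exists.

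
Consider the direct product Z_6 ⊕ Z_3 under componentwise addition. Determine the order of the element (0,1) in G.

3

The order of (0,1) in Z_6 × Z_3 is lcm(ord(0) in Z_6, ord(1) in Z_3).
ord(0) = 1 and ord(1) = 3, so |⟨(0,1)⟩| = lcm(1, 3) = 3.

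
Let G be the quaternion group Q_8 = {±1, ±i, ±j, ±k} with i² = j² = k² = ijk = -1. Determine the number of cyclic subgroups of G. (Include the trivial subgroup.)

5

A cyclic subgroup of order d is generated by each of its φ(d) elements of order d, so the cyclic subgroups of order d number (#elements of order d)/φ(d).
Cyclic subgroups by order — order 1: 1; order 2: 1; order 4: 3.
Total: 5.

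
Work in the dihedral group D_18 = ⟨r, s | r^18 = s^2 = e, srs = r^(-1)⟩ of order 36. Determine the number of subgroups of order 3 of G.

1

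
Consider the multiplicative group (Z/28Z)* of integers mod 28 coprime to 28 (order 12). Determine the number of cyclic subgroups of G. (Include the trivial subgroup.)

A cyclic subgroup of order d is generated by each of its φ(d) elements of order d, so the cyclic subgroups of order d number (#elements of order d)/φ(d).
Cyclic subgroups by order — order 1: 1; order 2: 3; order 3: 1; order 6: 3.
Total: 8.

8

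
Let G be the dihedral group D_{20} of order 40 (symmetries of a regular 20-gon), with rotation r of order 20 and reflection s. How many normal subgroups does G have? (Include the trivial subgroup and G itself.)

9

G has 48 subgroups. Checking conjugation-invariance by order — order 1: 1/1 normal; order 2: 1/21 normal; order 4: 1/11 normal; order 5: 1/1 normal; order 8: 0/5 normal; order 10: 1/5 normal; order 20: 3/3 normal; order 40: 1/1 normal.
Total normal subgroups: 9.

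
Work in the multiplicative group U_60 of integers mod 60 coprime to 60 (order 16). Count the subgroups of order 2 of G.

|G| = 16 and 2 | 16, so subgroups of order 2 are possible by Lagrange.
The subgroups of order 2 are: {1, 11}; {1, 19}; {1, 29}; {1, 31}; … (7 in all).
So G has 7 subgroups of order 2.

7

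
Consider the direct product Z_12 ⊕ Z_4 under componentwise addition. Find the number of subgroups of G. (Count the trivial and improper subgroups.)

|G| = 48, so by Lagrange every subgroup order divides 48. Divisors: 1, 2, 3, 4, 6, 8, 12, 16, 24, 48.
Subgroups by order — order 1: 1; order 2: 3; order 3: 1; order 4: 7; order 6: 3; order 8: 3; order 12: 7; order 16: 1; order 24: 3; order 48: 1.
Total: 1 + 3 + 1 + 7 + 3 + 3 + 7 + 1 + 3 + 1 = 30.

30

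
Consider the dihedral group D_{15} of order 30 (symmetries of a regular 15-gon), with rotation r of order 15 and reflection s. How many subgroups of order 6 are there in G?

|G| = 30 and 6 | 30, so subgroups of order 6 are possible by Lagrange.
The subgroups of order 6 are: {e, r^5, r^10, s, r^5s, r^10s}; {e, r^5, r^10, rs, r^6s, r^11s}; {e, r^5, r^10, r^2s, r^7s, r^12s}; {e, r^5, r^10, r^3s, r^8s, r^13s}; … (5 in all).
So G has 5 subgroups of order 6.

5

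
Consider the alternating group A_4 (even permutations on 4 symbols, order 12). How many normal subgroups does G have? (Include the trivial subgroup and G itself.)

3

G has 10 subgroups. Checking conjugation-invariance by order — order 1: 1/1 normal; order 2: 0/3 normal; order 3: 0/4 normal; order 4: 1/1 normal; order 12: 1/1 normal.
Total normal subgroups: 3.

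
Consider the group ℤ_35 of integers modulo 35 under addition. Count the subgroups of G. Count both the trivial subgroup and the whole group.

4

A cyclic group of order 35 has exactly one subgroup for each divisor of 35.
Divisors of 35: 1, 5, 7, 35.
So ℤ_35 has 4 subgroups.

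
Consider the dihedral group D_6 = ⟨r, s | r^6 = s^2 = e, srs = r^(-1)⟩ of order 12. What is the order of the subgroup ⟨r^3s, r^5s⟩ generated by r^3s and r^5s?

6

|⟨r^3s⟩| = 2 and |⟨r^5s⟩| = 2, so |H| is a multiple of lcm(2, 2) = 2 and divides |G| = 12.
Closing under the operation: H = {e, r^2, r^4, rs, r^3s, r^5s}, so |H| = 6.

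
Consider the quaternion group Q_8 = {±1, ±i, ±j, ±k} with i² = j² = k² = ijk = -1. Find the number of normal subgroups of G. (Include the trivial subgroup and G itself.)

G has 6 subgroups. Checking conjugation-invariance by order — order 1: 1/1 normal; order 2: 1/1 normal; order 4: 3/3 normal; order 8: 1/1 normal.
Total normal subgroups: 6.

6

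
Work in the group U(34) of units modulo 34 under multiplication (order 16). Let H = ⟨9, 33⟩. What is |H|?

|⟨9⟩| = 8 and |⟨33⟩| = 2, so |H| is a multiple of lcm(8, 2) = 8 and divides |G| = 16.
Closing under the operation: H = {1, 9, 13, 15, 19, 21, 25, 33}, so |H| = 8.

8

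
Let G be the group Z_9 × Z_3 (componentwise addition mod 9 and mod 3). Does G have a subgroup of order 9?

Yes

9 | 27. A subgroup of order 9 is {(0,0), (0,1), (0,2), (3,0), (3,1), (3,2), (6,0), (6,1), (6,2)}.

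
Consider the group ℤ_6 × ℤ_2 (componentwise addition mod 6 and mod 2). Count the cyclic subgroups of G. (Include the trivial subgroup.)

Group the elements of G by the cyclic subgroup they generate; each cyclic subgroup of order d accounts for φ(d) elements.
Cyclic subgroups by order — order 1: 1; order 2: 3; order 3: 1; order 6: 3.
Total: 8.

8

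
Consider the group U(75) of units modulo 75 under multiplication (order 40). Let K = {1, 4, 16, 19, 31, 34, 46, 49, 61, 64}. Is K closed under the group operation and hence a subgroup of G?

Yes

|K| = 10 divides |G| = 40, consistent with Lagrange.
K contains the identity, every element's inverse is in K, and K is closed under ·: it is a subgroup.
In fact K = ⟨64⟩.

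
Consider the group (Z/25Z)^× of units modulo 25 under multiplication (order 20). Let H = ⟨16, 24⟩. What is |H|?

10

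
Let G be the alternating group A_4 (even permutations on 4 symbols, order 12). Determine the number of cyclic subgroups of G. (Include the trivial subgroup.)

8

Group the elements of G by the cyclic subgroup they generate; each cyclic subgroup of order d accounts for φ(d) elements.
Cyclic subgroups by order — order 1: 1; order 2: 3; order 3: 4.
Total: 8.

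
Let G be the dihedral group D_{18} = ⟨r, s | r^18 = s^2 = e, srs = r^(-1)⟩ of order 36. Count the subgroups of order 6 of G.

7

|G| = 36 and 6 | 36, so subgroups of order 6 are possible by Lagrange.
The subgroups of order 6 are: {e, r^6, r^12, r^4s, r^10s, r^16s}; {e, r^6, r^12, r^5s, r^11s, r^17s}; {e, r^6, r^12, s, r^6s, r^12s}; {e, r^6, r^12, rs, r^7s, r^13s}; … (7 in all).
So G has 7 subgroups of order 6.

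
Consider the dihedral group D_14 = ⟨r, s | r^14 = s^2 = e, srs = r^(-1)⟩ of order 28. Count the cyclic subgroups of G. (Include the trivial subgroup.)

18

A cyclic subgroup of order d is generated by each of its φ(d) elements of order d, so the cyclic subgroups of order d number (#elements of order d)/φ(d).
Cyclic subgroups by order — order 1: 1; order 2: 15; order 7: 1; order 14: 1.
Total: 18.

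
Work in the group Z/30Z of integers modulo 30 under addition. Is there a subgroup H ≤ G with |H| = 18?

No

18 does not divide |G| = 30, so by Lagrange no subgroup of order 18 exists.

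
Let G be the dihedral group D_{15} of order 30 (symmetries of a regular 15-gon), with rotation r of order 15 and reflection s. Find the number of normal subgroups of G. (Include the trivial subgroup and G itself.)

5

G has 28 subgroups. Checking conjugation-invariance by order — order 1: 1/1 normal; order 2: 0/15 normal; order 3: 1/1 normal; order 5: 1/1 normal; order 6: 0/5 normal; order 10: 0/3 normal; order 15: 1/1 normal; order 30: 1/1 normal.
Total normal subgroups: 5.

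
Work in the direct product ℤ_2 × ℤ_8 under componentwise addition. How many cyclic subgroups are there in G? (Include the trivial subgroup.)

8

Group the elements of G by the cyclic subgroup they generate; each cyclic subgroup of order d accounts for φ(d) elements.
Cyclic subgroups by order — order 1: 1; order 2: 3; order 4: 2; order 8: 2.
Total: 8.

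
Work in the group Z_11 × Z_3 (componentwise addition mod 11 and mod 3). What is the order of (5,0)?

The order of (5,0) in Z_11 × Z_3 is lcm(ord(5) in Z_11, ord(0) in Z_3).
ord(5) = 11 and ord(0) = 1, so |⟨(5,0)⟩| = lcm(11, 1) = 11.

11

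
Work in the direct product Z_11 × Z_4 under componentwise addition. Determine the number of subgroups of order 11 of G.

|G| = 44 and 11 | 44, so subgroups of order 11 are possible by Lagrange.
The subgroups of order 11 are: {(0,0), (1,0), (2,0), (3,0), (4,0), (5,0), (6,0), (7,0), (8,0), (9,0), (10,0)}.
So G has 1 subgroup of order 11.

1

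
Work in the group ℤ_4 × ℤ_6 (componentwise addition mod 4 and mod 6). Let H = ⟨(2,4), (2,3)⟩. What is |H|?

|⟨(2,4)⟩| = 6 and |⟨(2,3)⟩| = 2, so |H| is a multiple of lcm(6, 2) = 6 and divides |G| = 24.
Closing under the operation: H = {(0,0), (0,1), (0,2), (0,3), (0,4), (0,5), (2,0), (2,1), (2,2), (2,3), (2,4), (2,5)}, so |H| = 12.

12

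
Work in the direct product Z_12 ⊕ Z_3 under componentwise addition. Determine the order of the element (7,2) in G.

12

The order of (7,2) in Z_12 × Z_3 is lcm(ord(7) in Z_12, ord(2) in Z_3).
ord(7) = 12 and ord(2) = 3, so |⟨(7,2)⟩| = lcm(12, 3) = 12.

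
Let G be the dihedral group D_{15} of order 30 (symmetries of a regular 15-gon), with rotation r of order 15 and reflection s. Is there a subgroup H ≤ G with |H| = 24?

24 does not divide |G| = 30, so by Lagrange no subgroup of order 24 exists.

No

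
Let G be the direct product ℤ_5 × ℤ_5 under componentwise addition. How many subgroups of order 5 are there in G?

6

|G| = 25 and 5 | 25, so subgroups of order 5 are possible by Lagrange.
The subgroups of order 5 are: {(0,0), (0,1), (0,2), (0,3), (0,4)}; {(0,0), (1,0), (2,0), (3,0), (4,0)}; {(0,0), (1,1), (2,2), (3,3), (4,4)}; {(0,0), (1,2), (2,4), (3,1), (4,3)}; … (6 in all).
So G has 6 subgroups of order 5.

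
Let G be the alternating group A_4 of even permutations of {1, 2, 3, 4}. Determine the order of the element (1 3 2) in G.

Computing powers of (1 3 2): the smallest k with ((1 3 2))^k = e is k = 3.

3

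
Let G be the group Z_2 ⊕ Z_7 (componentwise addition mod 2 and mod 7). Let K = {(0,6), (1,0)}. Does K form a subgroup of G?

No

The identity (0,0) ∉ K, so K is not a subgroup.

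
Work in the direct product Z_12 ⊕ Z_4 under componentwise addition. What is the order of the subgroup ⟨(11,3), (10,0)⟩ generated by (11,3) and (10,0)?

24

|⟨(11,3)⟩| = 12 and |⟨(10,0)⟩| = 6, so |H| is a multiple of lcm(12, 6) = 12 and divides |G| = 48.
Closing under the operation: H = {(0,0), (0,2), (1,1), (1,3), (2,0), (2,2), (3,1), (3,3), (4,0), (4,2), (5,1), (5,3), (6,0), (6,2), (7,1), (7,3), (8,0), (8,2), (9,1), (9,3), (10,0), (10,2), (11,1), (11,3)}, so |H| = 24.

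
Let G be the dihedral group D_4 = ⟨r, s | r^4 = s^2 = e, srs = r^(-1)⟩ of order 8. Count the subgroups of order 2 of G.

5

|G| = 8 and 2 | 8, so subgroups of order 2 are possible by Lagrange.
The subgroups of order 2 are: {e, r^2}; {e, r^2s}; {e, r^3s}; {e, rs}; … (5 in all).
So G has 5 subgroups of order 2.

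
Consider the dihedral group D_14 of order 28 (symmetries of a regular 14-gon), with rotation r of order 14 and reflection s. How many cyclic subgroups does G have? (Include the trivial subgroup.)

18

Each element a generates a cyclic subgroup ⟨a⟩; distinct elements may generate the same one (a cyclic group of order d has φ(d) generators).
Cyclic subgroups by order — order 1: 1; order 2: 15; order 7: 1; order 14: 1.
Total: 18.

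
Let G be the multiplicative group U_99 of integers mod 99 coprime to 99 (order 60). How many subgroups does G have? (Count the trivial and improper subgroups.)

|G| = 60, so by Lagrange every subgroup order divides 60. Divisors: 1, 2, 3, 4, 5, 6, 10, 12, 15, 20, 30, 60.
Subgroups by order — order 1: 1; order 2: 3; order 3: 1; order 4: 1; order 5: 1; order 6: 3; order 10: 3; order 12: 1; order 15: 1; order 20: 1; order 30: 3; order 60: 1.
Total: 1 + 3 + 1 + 1 + 1 + 3 + 3 + 1 + 1 + 1 + 3 + 1 = 20.

20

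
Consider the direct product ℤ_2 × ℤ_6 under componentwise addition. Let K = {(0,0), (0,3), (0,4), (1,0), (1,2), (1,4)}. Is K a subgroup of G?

No

(0,4) ∈ K but its inverse (0,2) ∉ K, so K is not a subgroup.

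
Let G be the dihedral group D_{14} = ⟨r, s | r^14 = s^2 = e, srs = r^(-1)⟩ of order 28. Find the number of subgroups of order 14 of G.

|G| = 28 and 14 | 28, so subgroups of order 14 are possible by Lagrange.
The subgroups of order 14 are: {e, r, r^2, r^3, r^4, r^5, r^6, r^7, r^8, r^9, r^10, r^11, r^12, r^13}; {e, r^2, r^4, r^6, r^8, r^10, r^12, s, r^2s, r^4s, r^6s, r^8s, r^10s, r^12s}; {e, r^2, r^4, r^6, r^8, r^10, r^12, rs, r^3s, r^5s, r^7s, r^9s, r^11s, r^13s}.
So G has 3 subgroups of order 14.

3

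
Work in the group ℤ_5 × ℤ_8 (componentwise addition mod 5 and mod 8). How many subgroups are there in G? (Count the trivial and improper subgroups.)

8

|G| = 40, so by Lagrange every subgroup order divides 40. Divisors: 1, 2, 4, 5, 8, 10, 20, 40.
Subgroups by order — order 1: 1; order 2: 1; order 4: 1; order 5: 1; order 8: 1; order 10: 1; order 20: 1; order 40: 1.
Total: 1 + 1 + 1 + 1 + 1 + 1 + 1 + 1 = 8.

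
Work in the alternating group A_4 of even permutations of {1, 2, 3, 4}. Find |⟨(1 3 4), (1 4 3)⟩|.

|⟨(1 3 4)⟩| = 3 and |⟨(1 4 3)⟩| = 3, so |H| is a multiple of lcm(3, 3) = 3 and divides |G| = 12.
Closing under the operation: H = {e, (1 3 4), (1 4 3)}, so |H| = 3.

3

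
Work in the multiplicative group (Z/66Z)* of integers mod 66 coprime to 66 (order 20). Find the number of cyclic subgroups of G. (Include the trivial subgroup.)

Group the elements of G by the cyclic subgroup they generate; each cyclic subgroup of order d accounts for φ(d) elements.
Cyclic subgroups by order — order 1: 1; order 2: 3; order 5: 1; order 10: 3.
Total: 8.

8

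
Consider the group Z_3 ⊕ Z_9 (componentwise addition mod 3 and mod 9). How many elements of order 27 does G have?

0

An element (a,b) has order lcm(ord(a), ord(b)); count pairs with lcm equal to 27.
Enumerating gives 0 such elements.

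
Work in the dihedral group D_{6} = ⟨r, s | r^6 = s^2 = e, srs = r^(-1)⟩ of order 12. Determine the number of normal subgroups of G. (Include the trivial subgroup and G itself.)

G has 16 subgroups. Checking conjugation-invariance by order — order 1: 1/1 normal; order 2: 1/7 normal; order 3: 1/1 normal; order 4: 0/3 normal; order 6: 3/3 normal; order 12: 1/1 normal.
Total normal subgroups: 7.

7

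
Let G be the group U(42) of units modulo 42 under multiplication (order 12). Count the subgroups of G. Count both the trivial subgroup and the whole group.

|G| = 12, so by Lagrange every subgroup order divides 12. Divisors: 1, 2, 3, 4, 6, 12.
Subgroups by order — order 1: 1; order 2: 3; order 3: 1; order 4: 1; order 6: 3; order 12: 1.
Total: 1 + 3 + 1 + 1 + 3 + 1 = 10.

10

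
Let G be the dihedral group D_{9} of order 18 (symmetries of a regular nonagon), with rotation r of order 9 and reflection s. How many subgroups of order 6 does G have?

3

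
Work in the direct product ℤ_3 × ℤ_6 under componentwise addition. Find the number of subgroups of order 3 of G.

|G| = 18 and 3 | 18, so subgroups of order 3 are possible by Lagrange.
The subgroups of order 3 are: {(0,0), (0,2), (0,4)}; {(0,0), (1,0), (2,0)}; {(0,0), (1,2), (2,4)}; {(0,0), (1,4), (2,2)}.
So G has 4 subgroups of order 3.

4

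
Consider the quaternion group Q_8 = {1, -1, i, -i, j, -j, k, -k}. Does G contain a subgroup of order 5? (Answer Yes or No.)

5 does not divide |G| = 8, so by Lagrange no subgroup of order 5 exists.

No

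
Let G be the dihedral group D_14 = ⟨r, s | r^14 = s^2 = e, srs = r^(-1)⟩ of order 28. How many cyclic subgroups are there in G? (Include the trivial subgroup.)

Group the elements of G by the cyclic subgroup they generate; each cyclic subgroup of order d accounts for φ(d) elements.
Cyclic subgroups by order — order 1: 1; order 2: 15; order 7: 1; order 14: 1.
Total: 18.

18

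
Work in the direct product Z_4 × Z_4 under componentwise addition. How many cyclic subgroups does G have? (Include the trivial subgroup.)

A cyclic subgroup of order d is generated by each of its φ(d) elements of order d, so the cyclic subgroups of order d number (#elements of order d)/φ(d).
Cyclic subgroups by order — order 1: 1; order 2: 3; order 4: 6.
Total: 10.

10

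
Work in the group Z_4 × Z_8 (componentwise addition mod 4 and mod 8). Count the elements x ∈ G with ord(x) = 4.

An element (a,b) has order lcm(ord(a), ord(b)); count pairs with lcm equal to 4.
Enumerating gives 12 such elements.

12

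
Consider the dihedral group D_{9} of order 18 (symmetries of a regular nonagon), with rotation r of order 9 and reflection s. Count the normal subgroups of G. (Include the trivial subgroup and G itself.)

G has 16 subgroups. Checking conjugation-invariance by order — order 1: 1/1 normal; order 2: 0/9 normal; order 3: 1/1 normal; order 6: 0/3 normal; order 9: 1/1 normal; order 18: 1/1 normal.
Total normal subgroups: 4.

4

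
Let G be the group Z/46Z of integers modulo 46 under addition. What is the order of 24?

23

In Z/46Z, the order of an element a is n/gcd(a, n).
gcd(24, 46) = 2, so |⟨24⟩| = 46/2 = 23.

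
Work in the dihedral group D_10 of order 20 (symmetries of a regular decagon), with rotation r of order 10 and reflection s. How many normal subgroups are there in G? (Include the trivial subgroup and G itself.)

G has 22 subgroups. Checking conjugation-invariance by order — order 1: 1/1 normal; order 2: 1/11 normal; order 4: 0/5 normal; order 5: 1/1 normal; order 10: 3/3 normal; order 20: 1/1 normal.
Total normal subgroups: 7.

7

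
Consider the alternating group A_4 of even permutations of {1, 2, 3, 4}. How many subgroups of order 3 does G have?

|G| = 12 and 3 | 12, so subgroups of order 3 are possible by Lagrange.
The subgroups of order 3 are: {e, (1 2 3), (1 3 2)}; {e, (1 2 4), (1 4 2)}; {e, (1 3 4), (1 4 3)}; {e, (2 3 4), (2 4 3)}.
So G has 4 subgroups of order 3.

4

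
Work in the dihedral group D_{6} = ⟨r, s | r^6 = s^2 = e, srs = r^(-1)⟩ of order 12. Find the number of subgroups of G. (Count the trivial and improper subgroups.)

16

|G| = 12, so by Lagrange every subgroup order divides 12. Divisors: 1, 2, 3, 4, 6, 12.
Subgroups by order — order 1: 1; order 2: 7; order 3: 1; order 4: 3; order 6: 3; order 12: 1.
Total: 1 + 7 + 1 + 3 + 3 + 1 = 16.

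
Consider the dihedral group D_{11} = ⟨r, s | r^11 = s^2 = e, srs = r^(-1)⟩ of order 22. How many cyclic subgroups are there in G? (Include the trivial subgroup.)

13

Each element a generates a cyclic subgroup ⟨a⟩; distinct elements may generate the same one (a cyclic group of order d has φ(d) generators).
Cyclic subgroups by order — order 1: 1; order 2: 11; order 11: 1.
Total: 13.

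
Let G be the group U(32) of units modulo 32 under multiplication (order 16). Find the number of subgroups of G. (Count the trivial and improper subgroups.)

|G| = 16, so by Lagrange every subgroup order divides 16. Divisors: 1, 2, 4, 8, 16.
Subgroups by order — order 1: 1; order 2: 3; order 4: 3; order 8: 3; order 16: 1.
Total: 1 + 3 + 3 + 3 + 1 = 11.

11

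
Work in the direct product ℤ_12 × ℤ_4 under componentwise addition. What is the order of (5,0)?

12

The order of (5,0) in Z_12 × Z_4 is lcm(ord(5) in Z_12, ord(0) in Z_4).
ord(5) = 12 and ord(0) = 1, so |⟨(5,0)⟩| = lcm(12, 1) = 12.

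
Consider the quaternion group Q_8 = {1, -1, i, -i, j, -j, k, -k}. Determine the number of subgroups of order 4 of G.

3

|G| = 8 and 4 | 8, so subgroups of order 4 are possible by Lagrange.
The subgroups of order 4 are: {1, -1, i, -i}; {1, -1, j, -j}; {1, -1, k, -k}.
So G has 3 subgroups of order 4.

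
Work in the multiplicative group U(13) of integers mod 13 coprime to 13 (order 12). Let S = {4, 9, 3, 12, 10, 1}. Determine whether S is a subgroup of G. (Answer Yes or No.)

Yes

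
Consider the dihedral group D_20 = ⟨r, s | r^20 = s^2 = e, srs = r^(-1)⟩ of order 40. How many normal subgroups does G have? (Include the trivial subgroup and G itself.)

G has 48 subgroups. Checking conjugation-invariance by order — order 1: 1/1 normal; order 2: 1/21 normal; order 4: 1/11 normal; order 5: 1/1 normal; order 8: 0/5 normal; order 10: 1/5 normal; order 20: 3/3 normal; order 40: 1/1 normal.
Total normal subgroups: 9.

9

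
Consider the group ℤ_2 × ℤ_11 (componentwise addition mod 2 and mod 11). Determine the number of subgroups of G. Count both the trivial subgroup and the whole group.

4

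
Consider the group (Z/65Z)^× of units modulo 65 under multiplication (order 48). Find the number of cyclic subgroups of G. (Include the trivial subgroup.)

Group the elements of G by the cyclic subgroup they generate; each cyclic subgroup of order d accounts for φ(d) elements.
Cyclic subgroups by order — order 1: 1; order 2: 3; order 3: 1; order 4: 6; order 6: 3; order 12: 6.
Total: 20.

20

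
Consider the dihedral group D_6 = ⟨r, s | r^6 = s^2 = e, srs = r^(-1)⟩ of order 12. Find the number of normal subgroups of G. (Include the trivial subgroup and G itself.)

7

G has 16 subgroups. Checking conjugation-invariance by order — order 1: 1/1 normal; order 2: 1/7 normal; order 3: 1/1 normal; order 4: 0/3 normal; order 6: 3/3 normal; order 12: 1/1 normal.
Total normal subgroups: 7.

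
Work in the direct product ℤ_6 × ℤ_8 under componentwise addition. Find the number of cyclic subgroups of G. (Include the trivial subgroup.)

16

Group the elements of G by the cyclic subgroup they generate; each cyclic subgroup of order d accounts for φ(d) elements.
Cyclic subgroups by order — order 1: 1; order 2: 3; order 3: 1; order 4: 2; order 6: 3; order 8: 2; order 12: 2; order 24: 2.
Total: 16.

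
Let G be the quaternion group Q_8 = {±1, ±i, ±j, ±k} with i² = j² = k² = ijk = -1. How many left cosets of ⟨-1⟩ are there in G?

4

|⟨-1⟩| = 2 and |G| = 8.
By Lagrange, [G : H] = |G|/|H| = 8/2 = 4.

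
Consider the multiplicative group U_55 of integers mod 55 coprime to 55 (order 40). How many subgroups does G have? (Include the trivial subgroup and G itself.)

16

|G| = 40, so by Lagrange every subgroup order divides 40. Divisors: 1, 2, 4, 5, 8, 10, 20, 40.
Subgroups by order — order 1: 1; order 2: 3; order 4: 3; order 5: 1; order 8: 1; order 10: 3; order 20: 3; order 40: 1.
Total: 1 + 3 + 3 + 1 + 1 + 3 + 3 + 1 = 16.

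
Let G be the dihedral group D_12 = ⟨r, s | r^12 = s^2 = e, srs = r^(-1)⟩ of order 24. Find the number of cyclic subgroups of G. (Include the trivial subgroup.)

Group the elements of G by the cyclic subgroup they generate; each cyclic subgroup of order d accounts for φ(d) elements.
Cyclic subgroups by order — order 1: 1; order 2: 13; order 3: 1; order 4: 1; order 6: 1; order 12: 1.
Total: 18.

18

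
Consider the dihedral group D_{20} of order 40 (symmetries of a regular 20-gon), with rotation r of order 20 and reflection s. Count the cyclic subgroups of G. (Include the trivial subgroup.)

Each element a generates a cyclic subgroup ⟨a⟩; distinct elements may generate the same one (a cyclic group of order d has φ(d) generators).
Cyclic subgroups by order — order 1: 1; order 2: 21; order 4: 1; order 5: 1; order 10: 1; order 20: 1.
Total: 26.

26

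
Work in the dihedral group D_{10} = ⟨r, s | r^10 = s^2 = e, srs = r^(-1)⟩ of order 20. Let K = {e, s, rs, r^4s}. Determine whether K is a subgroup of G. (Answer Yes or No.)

No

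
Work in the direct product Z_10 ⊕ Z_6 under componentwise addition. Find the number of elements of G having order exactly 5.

4

An element (a,b) has order lcm(ord(a), ord(b)); count pairs with lcm equal to 5.
Enumerating gives 4 such elements.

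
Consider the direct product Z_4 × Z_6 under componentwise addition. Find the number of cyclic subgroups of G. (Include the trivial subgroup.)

12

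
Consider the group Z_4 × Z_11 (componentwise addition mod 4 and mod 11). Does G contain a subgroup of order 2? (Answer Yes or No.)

2 | 44. A subgroup of order 2 is {(0,0), (2,0)}.

Yes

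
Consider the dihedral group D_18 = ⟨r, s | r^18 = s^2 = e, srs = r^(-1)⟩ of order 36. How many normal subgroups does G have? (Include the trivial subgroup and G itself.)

9

G has 45 subgroups. Checking conjugation-invariance by order — order 1: 1/1 normal; order 2: 1/19 normal; order 3: 1/1 normal; order 4: 0/9 normal; order 6: 1/7 normal; order 9: 1/1 normal; order 12: 0/3 normal; order 18: 3/3 normal; order 36: 1/1 normal.
Total normal subgroups: 9.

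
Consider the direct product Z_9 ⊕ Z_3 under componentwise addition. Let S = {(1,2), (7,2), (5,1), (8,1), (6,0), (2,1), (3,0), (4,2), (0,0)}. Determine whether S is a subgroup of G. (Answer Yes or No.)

Yes

|S| = 9 divides |G| = 27, consistent with Lagrange.
S contains the identity, every element's inverse is in S, and S is closed under +: it is a subgroup.
In fact S = ⟨(1,2)⟩.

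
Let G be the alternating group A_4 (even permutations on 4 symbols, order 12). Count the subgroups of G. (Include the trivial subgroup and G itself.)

|G| = 12, so by Lagrange every subgroup order divides 12. Divisors: 1, 2, 3, 4, 6, 12.
Subgroups by order — order 1: 1; order 2: 3; order 3: 4; order 4: 1; order 6: 0; order 12: 1.
Total: 1 + 3 + 4 + 1 + 0 + 1 = 10.

10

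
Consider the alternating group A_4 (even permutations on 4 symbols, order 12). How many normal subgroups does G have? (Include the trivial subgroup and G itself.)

G has 10 subgroups. Checking conjugation-invariance by order — order 1: 1/1 normal; order 2: 0/3 normal; order 3: 0/4 normal; order 4: 1/1 normal; order 12: 1/1 normal.
Total normal subgroups: 3.

3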